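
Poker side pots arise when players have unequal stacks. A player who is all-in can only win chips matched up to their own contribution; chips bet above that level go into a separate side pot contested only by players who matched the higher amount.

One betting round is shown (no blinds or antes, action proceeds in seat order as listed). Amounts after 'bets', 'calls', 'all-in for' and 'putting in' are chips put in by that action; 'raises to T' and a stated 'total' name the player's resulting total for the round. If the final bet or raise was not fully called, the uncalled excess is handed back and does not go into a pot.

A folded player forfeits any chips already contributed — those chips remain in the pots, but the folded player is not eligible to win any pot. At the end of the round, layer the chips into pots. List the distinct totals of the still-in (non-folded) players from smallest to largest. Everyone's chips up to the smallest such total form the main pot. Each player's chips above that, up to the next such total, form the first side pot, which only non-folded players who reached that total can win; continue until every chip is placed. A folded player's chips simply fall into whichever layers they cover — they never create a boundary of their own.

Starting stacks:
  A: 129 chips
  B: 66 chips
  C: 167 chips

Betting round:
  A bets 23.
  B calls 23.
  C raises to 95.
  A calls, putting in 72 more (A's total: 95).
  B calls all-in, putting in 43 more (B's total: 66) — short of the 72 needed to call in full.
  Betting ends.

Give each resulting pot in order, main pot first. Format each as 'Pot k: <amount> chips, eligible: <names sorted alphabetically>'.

Contributions: A=95, B=66, C=95
Pot levels (distinct totals of non-folded players): 66, 95
Layer 1-66: 66 each from A, B, C = 66*3 = 198 chips; eligible A, B, C
Layer 67-95: 29 each from A, C = 29*2 = 58 chips; eligible A, C

Pot 1: 198 chips, eligible: A, B, C
Pot 2: 58 chips, eligible: A, C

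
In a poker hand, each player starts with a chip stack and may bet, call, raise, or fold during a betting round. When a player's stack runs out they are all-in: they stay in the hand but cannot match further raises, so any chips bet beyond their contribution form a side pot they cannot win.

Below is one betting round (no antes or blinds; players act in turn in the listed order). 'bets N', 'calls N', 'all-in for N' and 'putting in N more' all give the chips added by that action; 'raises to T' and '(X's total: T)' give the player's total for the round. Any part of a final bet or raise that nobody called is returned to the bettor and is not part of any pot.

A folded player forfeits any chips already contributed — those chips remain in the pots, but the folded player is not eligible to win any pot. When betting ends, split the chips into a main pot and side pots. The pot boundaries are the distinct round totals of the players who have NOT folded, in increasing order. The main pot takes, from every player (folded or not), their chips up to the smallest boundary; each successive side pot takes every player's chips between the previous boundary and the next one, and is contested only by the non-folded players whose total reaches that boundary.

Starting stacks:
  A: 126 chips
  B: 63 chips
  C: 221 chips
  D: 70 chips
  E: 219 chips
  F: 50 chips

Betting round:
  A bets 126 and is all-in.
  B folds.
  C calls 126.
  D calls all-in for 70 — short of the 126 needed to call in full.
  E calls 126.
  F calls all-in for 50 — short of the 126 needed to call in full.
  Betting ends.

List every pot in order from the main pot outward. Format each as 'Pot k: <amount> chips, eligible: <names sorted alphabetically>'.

Contributions: A=126, C=126, D=70, E=126, F=50
Folded: B
Pot levels (distinct totals of non-folded players): 50, 70, 126
Layer 1-50: 50 each from A, C, D, E, F = 50*5 = 250 chips; eligible A, C, D, E, F
Layer 51-70: 20 each from A, C, D, E = 20*4 = 80 chips; eligible A, C, D, E
Layer 71-126: 56 each from A, C, E = 56*3 = 168 chips; eligible A, C, E

Pot 1: 250 chips, eligible: A, C, D, E, F
Pot 2: 80 chips, eligible: A, C, D, E
Pot 3: 168 chips, eligible: A, C, E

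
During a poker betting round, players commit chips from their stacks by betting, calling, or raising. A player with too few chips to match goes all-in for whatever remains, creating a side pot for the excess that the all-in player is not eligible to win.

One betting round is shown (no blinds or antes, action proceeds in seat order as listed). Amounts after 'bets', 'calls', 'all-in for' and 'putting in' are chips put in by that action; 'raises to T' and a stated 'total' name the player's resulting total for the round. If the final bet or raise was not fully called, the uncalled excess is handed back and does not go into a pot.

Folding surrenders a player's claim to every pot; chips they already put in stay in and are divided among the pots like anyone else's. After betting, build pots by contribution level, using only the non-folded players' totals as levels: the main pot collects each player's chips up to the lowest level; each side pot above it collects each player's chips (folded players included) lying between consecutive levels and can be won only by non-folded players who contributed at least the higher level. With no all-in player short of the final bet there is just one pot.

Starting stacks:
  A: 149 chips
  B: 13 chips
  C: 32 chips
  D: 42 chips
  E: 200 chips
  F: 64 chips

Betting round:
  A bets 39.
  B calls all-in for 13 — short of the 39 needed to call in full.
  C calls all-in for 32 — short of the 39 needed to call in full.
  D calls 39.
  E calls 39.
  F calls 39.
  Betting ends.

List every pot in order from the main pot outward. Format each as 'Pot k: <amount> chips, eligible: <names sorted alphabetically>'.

Pot 1: 78 chips, eligible: A, B, C, D, E, F
Pot 2: 95 chips, eligible: A, C, D, E, F
Pot 3: 28 chips, eligible: A, D, E, F

Derivation:
Contributions: A=39, B=13, C=32, D=39, E=39, F=39
Pot levels (distinct totals of non-folded players): 13, 32, 39
Layer 1-13: 13 each from A, B, C, D, E, F = 13*6 = 78 chips; eligible A, B, C, D, E, F
Layer 14-32: 19 each from A, C, D, E, F = 19*5 = 95 chips; eligible A, C, D, E, F
Layer 33-39: 7 each from A, D, E, F = 7*4 = 28 chips; eligible A, D, E, F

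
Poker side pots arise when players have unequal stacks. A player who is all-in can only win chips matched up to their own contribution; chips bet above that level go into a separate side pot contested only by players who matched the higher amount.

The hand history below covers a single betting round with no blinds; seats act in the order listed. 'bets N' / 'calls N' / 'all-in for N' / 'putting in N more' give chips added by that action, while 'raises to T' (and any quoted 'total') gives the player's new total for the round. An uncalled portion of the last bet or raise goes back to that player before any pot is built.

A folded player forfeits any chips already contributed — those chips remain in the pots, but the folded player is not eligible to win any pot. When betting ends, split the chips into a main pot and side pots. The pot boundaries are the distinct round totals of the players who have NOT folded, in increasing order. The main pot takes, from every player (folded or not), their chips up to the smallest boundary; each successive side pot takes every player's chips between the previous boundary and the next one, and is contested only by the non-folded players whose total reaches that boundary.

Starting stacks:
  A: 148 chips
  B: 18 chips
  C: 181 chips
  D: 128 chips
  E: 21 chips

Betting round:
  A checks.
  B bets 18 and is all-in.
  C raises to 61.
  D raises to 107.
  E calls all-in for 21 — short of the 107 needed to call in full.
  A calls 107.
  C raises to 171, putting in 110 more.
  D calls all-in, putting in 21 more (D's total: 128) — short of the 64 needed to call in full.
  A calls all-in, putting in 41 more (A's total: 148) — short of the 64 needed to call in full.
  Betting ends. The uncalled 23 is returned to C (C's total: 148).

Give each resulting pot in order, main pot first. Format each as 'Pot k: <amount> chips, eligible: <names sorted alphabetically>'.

Contributions (after 23 returned to C): A=148, B=18, C=148, D=128, E=21
Pot levels (distinct totals of non-folded players): 18, 21, 128, 148
Layer 1-18: 18 each from A, B, C, D, E = 18*5 = 90 chips; eligible A, B, C, D, E
Layer 19-21: 3 each from A, C, D, E = 3*4 = 12 chips; eligible A, C, D, E
Layer 22-128: 107 each from A, C, D = 107*3 = 321 chips; eligible A, C, D
Layer 129-148: 20 each from A, C = 20*2 = 40 chips; eligible A, C

Pot 1: 90 chips, eligible: A, B, C, D, E
Pot 2: 12 chips, eligible: A, C, D, E
Pot 3: 321 chips, eligible: A, C, D
Pot 4: 40 chips, eligible: A, C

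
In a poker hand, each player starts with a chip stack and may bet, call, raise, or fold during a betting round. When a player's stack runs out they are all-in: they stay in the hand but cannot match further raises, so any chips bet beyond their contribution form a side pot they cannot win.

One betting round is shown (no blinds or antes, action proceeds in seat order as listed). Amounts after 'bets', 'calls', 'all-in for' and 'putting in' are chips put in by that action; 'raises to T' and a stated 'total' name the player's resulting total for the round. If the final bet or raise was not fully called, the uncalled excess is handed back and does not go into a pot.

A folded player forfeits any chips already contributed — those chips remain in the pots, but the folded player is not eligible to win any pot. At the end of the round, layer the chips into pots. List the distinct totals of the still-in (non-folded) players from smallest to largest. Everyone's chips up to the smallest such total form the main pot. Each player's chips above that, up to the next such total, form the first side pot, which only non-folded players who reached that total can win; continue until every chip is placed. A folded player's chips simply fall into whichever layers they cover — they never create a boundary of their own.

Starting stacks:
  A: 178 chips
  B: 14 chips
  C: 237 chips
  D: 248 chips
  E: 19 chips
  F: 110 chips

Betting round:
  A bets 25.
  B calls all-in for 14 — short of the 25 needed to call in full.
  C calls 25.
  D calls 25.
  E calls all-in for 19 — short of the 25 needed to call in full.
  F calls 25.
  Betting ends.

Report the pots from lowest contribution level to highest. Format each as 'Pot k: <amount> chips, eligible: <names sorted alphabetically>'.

Pot 1: 84 chips, eligible: A, B, C, D, E, F
Pot 2: 25 chips, eligible: A, C, D, E, F
Pot 3: 24 chips, eligible: A, C, D, F

Derivation:
Contributions: A=25, B=14, C=25, D=25, E=19, F=25
Pot levels (distinct totals of non-folded players): 14, 19, 25
Layer 1-14: 14 each from A, B, C, D, E, F = 14*6 = 84 chips; eligible A, B, C, D, E, F
Layer 15-19: 5 each from A, C, D, E, F = 5*5 = 25 chips; eligible A, C, D, E, F
Layer 20-25: 6 each from A, C, D, F = 6*4 = 24 chips; eligible A, C, D, F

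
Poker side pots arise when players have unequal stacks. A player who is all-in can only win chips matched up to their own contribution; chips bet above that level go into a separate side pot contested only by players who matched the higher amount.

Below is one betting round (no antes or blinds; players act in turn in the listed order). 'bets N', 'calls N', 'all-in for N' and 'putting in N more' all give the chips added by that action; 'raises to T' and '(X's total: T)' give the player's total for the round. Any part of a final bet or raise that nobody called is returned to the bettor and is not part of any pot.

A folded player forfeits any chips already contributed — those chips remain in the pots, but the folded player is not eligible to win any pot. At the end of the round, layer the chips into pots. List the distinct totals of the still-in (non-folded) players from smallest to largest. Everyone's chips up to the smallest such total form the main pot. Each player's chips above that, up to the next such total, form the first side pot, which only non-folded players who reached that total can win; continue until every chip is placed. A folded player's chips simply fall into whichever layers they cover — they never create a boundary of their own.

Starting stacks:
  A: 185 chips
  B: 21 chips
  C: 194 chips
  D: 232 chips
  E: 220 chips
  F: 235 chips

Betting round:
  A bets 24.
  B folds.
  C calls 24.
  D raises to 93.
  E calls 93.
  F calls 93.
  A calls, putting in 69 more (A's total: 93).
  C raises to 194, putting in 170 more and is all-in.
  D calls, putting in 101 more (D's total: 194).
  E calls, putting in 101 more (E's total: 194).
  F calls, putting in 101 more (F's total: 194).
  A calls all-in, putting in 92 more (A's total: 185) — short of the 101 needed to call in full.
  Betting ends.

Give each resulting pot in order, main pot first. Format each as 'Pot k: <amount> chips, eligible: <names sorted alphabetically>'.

Pot 1: 925 chips, eligible: A, C, D, E, F
Pot 2: 36 chips, eligible: C, D, E, F

Derivation:
Contributions: A=185, C=194, D=194, E=194, F=194
Folded: B
Pot levels (distinct totals of non-folded players): 185, 194
Layer 1-185: 185 each from A, C, D, E, F = 185*5 = 925 chips; eligible A, C, D, E, F
Layer 186-194: 9 each from C, D, E, F = 9*4 = 36 chips; eligible C, D, E, F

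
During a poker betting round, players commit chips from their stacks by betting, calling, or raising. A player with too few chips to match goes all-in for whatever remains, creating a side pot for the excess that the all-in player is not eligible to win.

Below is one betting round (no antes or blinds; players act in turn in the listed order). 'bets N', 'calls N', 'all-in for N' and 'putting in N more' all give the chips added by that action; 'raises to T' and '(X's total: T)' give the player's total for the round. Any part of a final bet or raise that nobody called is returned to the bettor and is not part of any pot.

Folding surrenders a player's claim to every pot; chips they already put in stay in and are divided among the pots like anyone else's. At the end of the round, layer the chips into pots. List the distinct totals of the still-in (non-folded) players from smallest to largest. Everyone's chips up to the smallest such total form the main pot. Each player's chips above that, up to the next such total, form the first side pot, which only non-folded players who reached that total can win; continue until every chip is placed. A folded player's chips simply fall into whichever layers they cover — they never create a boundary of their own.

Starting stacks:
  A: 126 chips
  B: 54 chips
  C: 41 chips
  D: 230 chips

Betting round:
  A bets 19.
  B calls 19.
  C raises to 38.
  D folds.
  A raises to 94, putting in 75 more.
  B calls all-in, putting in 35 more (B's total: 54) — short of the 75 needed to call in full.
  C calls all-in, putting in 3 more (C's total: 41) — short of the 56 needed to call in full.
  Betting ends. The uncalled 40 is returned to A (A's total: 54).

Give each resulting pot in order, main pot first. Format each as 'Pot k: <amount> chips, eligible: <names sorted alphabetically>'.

Pot 1: 123 chips, eligible: A, B, C
Pot 2: 26 chips, eligible: A, B

Derivation:
Contributions (after 40 returned to A): A=54, B=54, C=41
Folded: D
Pot levels (distinct totals of non-folded players): 41, 54
Layer 1-41: 41 each from A, B, C = 41*3 = 123 chips; eligible A, B, C
Layer 42-54: 13 each from A, B = 13*2 = 26 chips; eligible A, B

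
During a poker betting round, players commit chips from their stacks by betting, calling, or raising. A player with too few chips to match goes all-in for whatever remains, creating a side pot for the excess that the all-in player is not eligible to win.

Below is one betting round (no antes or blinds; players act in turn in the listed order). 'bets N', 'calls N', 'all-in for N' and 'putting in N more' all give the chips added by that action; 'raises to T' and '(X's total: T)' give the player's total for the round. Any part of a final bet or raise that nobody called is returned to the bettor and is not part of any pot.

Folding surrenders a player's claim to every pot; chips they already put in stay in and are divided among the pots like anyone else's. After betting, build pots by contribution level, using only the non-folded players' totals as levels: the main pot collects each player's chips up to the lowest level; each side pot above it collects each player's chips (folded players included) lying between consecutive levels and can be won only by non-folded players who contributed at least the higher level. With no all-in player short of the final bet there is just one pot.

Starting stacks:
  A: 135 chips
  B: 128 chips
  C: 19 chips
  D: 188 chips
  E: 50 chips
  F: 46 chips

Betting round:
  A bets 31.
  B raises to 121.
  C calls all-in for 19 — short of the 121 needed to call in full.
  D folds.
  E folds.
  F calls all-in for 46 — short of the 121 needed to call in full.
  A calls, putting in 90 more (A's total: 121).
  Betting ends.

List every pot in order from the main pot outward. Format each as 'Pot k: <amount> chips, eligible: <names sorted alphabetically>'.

Pot 1: 76 chips, eligible: A, B, C, F
Pot 2: 81 chips, eligible: A, B, F
Pot 3: 150 chips, eligible: A, B

Derivation:
Contributions: A=121, B=121, C=19, F=46
Folded: D, E
Pot levels (distinct totals of non-folded players): 19, 46, 121
Layer 1-19: 19 each from A, B, C, F = 19*4 = 76 chips; eligible A, B, C, F
Layer 20-46: 27 each from A, B, F = 27*3 = 81 chips; eligible A, B, F
Layer 47-121: 75 each from A, B = 75*2 = 150 chips; eligible A, B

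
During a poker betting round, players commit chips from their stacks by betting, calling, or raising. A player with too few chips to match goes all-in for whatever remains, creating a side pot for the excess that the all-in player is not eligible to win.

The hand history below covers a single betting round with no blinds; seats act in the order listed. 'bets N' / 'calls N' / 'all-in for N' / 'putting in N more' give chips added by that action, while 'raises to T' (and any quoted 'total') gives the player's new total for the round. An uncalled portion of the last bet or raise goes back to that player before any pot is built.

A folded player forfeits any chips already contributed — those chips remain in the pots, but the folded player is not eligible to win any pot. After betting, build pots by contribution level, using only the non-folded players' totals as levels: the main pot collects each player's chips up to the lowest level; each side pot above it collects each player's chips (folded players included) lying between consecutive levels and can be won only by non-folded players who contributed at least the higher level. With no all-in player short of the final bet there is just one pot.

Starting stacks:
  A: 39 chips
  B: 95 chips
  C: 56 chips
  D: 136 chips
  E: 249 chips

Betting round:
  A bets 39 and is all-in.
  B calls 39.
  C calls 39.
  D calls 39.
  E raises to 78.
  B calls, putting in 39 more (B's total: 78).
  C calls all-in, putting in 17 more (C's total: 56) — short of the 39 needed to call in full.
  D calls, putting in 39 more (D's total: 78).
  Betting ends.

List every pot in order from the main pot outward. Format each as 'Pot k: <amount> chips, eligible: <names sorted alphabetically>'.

Pot 1: 195 chips, eligible: A, B, C, D, E
Pot 2: 68 chips, eligible: B, C, D, E
Pot 3: 66 chips, eligible: B, D, E

Derivation:
Contributions: A=39, B=78, C=56, D=78, E=78
Pot levels (distinct totals of non-folded players): 39, 56, 78
Layer 1-39: 39 each from A, B, C, D, E = 39*5 = 195 chips; eligible A, B, C, D, E
Layer 40-56: 17 each from B, C, D, E = 17*4 = 68 chips; eligible B, C, D, E
Layer 57-78: 22 each from B, D, E = 22*3 = 66 chips; eligible B, D, E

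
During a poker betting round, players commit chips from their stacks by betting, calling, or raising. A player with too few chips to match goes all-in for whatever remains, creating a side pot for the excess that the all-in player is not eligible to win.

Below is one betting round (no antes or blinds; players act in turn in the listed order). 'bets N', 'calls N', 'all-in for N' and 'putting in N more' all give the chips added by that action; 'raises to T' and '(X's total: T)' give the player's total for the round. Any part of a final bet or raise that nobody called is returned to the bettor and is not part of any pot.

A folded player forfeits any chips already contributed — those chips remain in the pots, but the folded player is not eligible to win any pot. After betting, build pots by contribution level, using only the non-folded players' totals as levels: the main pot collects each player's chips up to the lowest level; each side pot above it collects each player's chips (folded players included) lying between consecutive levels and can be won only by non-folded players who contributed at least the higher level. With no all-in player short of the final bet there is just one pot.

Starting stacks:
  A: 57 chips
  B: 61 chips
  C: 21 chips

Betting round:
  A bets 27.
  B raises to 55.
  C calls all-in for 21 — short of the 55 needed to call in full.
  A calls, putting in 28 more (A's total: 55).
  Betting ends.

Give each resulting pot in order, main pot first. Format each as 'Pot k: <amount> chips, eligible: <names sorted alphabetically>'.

Pot 1: 63 chips, eligible: A, B, C
Pot 2: 68 chips, eligible: A, B

Derivation:
Contributions: A=55, B=55, C=21
Pot levels (distinct totals of non-folded players): 21, 55
Layer 1-21: 21 each from A, B, C = 21*3 = 63 chips; eligible A, B, C
Layer 22-55: 34 each from A, B = 34*2 = 68 chips; eligible A, B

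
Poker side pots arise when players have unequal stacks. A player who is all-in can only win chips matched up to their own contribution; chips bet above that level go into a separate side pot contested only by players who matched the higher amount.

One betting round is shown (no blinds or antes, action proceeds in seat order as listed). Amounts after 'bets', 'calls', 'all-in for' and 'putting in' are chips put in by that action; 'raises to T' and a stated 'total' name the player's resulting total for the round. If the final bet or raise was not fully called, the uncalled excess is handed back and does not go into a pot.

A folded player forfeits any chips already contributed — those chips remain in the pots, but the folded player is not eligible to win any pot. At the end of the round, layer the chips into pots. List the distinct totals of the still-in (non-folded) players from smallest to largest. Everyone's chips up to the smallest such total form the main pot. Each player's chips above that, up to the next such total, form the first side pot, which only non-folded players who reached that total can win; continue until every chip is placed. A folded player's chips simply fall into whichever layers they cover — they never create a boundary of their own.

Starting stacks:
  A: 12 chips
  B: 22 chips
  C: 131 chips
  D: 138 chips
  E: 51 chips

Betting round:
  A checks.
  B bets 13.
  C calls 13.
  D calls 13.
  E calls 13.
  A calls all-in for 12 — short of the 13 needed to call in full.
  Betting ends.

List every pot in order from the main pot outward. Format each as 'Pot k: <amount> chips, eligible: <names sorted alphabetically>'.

Pot 1: 60 chips, eligible: A, B, C, D, E
Pot 2: 4 chips, eligible: B, C, D, E

Derivation:
Contributions: A=12, B=13, C=13, D=13, E=13
Pot levels (distinct totals of non-folded players): 12, 13
Layer 1-12: 12 each from A, B, C, D, E = 12*5 = 60 chips; eligible A, B, C, D, E
Layer 13-13: 1 each from B, C, D, E = 1*4 = 4 chips; eligible B, C, D, E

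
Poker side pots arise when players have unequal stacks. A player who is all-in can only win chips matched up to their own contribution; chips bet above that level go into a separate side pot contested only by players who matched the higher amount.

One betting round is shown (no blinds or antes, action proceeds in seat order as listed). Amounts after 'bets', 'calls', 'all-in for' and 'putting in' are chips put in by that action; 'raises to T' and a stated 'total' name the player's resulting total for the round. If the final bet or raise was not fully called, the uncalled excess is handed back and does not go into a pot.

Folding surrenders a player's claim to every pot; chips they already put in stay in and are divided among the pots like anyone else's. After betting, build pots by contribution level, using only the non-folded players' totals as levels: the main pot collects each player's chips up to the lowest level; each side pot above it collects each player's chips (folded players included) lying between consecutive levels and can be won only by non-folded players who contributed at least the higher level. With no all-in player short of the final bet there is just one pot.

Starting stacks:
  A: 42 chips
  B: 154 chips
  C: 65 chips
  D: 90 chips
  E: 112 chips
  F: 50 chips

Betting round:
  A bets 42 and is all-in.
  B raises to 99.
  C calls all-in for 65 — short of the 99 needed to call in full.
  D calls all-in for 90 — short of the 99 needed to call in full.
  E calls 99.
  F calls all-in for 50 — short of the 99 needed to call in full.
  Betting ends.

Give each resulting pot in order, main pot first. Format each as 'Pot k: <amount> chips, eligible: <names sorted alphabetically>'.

Contributions: A=42, B=99, C=65, D=90, E=99, F=50
Pot levels (distinct totals of non-folded players): 42, 50, 65, 90, 99
Layer 1-42: 42 each from A, B, C, D, E, F = 42*6 = 252 chips; eligible A, B, C, D, E, F
Layer 43-50: 8 each from B, C, D, E, F = 8*5 = 40 chips; eligible B, C, D, E, F
Layer 51-65: 15 each from B, C, D, E = 15*4 = 60 chips; eligible B, C, D, E
Layer 66-90: 25 each from B, D, E = 25*3 = 75 chips; eligible B, D, E
Layer 91-99: 9 each from B, E = 9*2 = 18 chips; eligible B, E

Pot 1: 252 chips, eligible: A, B, C, D, E, F
Pot 2: 40 chips, eligible: B, C, D, E, F
Pot 3: 60 chips, eligible: B, C, D, E
Pot 4: 75 chips, eligible: B, D, E
Pot 5: 18 chips, eligible: B, E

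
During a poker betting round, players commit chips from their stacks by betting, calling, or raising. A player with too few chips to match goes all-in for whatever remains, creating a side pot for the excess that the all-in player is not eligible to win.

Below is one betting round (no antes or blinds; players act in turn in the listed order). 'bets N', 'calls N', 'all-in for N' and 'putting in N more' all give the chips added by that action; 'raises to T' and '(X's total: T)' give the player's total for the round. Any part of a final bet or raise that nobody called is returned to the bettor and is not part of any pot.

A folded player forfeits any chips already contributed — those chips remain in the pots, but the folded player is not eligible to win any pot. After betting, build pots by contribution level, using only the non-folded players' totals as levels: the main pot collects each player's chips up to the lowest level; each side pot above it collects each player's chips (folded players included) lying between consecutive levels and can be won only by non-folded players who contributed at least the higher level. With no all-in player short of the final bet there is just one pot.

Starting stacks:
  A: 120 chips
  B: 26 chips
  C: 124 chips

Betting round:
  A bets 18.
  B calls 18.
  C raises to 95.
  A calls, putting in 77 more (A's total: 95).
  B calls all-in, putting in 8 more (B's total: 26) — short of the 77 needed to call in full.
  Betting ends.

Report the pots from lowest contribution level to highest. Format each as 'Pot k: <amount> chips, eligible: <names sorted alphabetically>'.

Contributions: A=95, B=26, C=95
Pot levels (distinct totals of non-folded players): 26, 95
Layer 1-26: 26 each from A, B, C = 26*3 = 78 chips; eligible A, B, C
Layer 27-95: 69 each from A, C = 69*2 = 138 chips; eligible A, C

Pot 1: 78 chips, eligible: A, B, C
Pot 2: 138 chips, eligible: A, C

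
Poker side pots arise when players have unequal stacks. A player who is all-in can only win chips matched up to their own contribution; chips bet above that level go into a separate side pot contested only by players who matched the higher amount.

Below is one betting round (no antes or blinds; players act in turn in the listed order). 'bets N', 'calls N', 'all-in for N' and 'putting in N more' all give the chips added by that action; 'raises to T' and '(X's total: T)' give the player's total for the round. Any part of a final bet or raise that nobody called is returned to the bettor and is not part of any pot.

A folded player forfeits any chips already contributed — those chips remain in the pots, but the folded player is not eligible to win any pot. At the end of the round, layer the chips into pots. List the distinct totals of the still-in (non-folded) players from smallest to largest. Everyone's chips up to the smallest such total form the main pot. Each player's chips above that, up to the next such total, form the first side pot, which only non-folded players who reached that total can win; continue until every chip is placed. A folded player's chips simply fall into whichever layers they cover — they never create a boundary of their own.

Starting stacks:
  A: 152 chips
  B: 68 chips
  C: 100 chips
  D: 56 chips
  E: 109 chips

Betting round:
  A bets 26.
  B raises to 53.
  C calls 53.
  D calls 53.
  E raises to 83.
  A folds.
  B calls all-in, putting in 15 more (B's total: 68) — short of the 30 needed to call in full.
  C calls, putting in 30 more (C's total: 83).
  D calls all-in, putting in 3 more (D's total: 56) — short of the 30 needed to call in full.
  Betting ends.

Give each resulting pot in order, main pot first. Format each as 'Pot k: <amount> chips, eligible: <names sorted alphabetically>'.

Pot 1: 250 chips, eligible: B, C, D, E
Pot 2: 36 chips, eligible: B, C, E
Pot 3: 30 chips, eligible: C, E

Derivation:
Contributions: A=26, B=68, C=83, D=56, E=83
Folded: A
Pot levels (distinct totals of non-folded players): 56, 68, 83
Layer 1-56: A 26 + B 56 + C 56 + D 56 + E 56 = 250 chips; eligible B, C, D, E
Layer 57-68: 12 each from B, C, E = 12*3 = 36 chips; eligible B, C, E
Layer 69-83: 15 each from C, E = 15*2 = 30 chips; eligible C, E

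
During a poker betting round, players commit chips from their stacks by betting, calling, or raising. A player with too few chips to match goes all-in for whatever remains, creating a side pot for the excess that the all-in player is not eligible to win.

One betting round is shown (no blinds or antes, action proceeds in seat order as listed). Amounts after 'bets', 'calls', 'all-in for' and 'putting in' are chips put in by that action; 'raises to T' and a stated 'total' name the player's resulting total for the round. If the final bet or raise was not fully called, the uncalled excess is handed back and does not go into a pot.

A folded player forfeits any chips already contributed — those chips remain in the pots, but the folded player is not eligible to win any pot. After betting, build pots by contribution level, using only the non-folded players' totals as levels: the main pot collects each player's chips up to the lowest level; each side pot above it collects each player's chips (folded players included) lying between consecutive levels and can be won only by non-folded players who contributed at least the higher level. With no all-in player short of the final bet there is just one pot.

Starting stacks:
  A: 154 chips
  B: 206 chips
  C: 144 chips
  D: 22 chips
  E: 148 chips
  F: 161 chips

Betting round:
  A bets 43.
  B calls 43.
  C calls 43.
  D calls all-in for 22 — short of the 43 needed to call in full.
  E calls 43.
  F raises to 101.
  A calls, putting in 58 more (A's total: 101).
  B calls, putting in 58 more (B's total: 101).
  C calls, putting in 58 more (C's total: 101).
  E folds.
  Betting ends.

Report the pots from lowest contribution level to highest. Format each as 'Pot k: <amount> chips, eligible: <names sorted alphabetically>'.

Pot 1: 132 chips, eligible: A, B, C, D, F
Pot 2: 337 chips, eligible: A, B, C, F

Derivation:
Contributions: A=101, B=101, C=101, D=22, E=43, F=101
Folded: E
Pot levels (distinct totals of non-folded players): 22, 101
Layer 1-22: 22 each from A, B, C, D, E, F = 22*6 = 132 chips; eligible A, B, C, D, F
Layer 23-101: A 79 + B 79 + C 79 + E 21 + F 79 = 337 chips; eligible A, B, C, F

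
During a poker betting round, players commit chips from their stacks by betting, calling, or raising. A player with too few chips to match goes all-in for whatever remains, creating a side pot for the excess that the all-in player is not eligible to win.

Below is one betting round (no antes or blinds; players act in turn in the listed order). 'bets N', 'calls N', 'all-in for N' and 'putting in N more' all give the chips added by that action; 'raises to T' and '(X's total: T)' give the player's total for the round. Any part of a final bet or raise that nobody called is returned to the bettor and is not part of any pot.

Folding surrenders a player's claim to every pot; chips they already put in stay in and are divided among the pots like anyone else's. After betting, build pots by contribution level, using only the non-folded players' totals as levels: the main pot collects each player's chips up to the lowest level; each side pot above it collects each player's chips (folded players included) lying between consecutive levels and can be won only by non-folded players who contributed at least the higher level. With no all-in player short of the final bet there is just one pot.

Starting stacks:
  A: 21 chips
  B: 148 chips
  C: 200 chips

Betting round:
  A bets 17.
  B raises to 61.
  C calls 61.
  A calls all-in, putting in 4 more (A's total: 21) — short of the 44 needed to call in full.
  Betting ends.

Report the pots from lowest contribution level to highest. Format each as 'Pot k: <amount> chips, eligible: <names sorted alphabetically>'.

Pot 1: 63 chips, eligible: A, B, C
Pot 2: 80 chips, eligible: B, C

Derivation:
Contributions: A=21, B=61, C=61
Pot levels (distinct totals of non-folded players): 21, 61
Layer 1-21: 21 each from A, B, C = 21*3 = 63 chips; eligible A, B, C
Layer 22-61: 40 each from B, C = 40*2 = 80 chips; eligible B, C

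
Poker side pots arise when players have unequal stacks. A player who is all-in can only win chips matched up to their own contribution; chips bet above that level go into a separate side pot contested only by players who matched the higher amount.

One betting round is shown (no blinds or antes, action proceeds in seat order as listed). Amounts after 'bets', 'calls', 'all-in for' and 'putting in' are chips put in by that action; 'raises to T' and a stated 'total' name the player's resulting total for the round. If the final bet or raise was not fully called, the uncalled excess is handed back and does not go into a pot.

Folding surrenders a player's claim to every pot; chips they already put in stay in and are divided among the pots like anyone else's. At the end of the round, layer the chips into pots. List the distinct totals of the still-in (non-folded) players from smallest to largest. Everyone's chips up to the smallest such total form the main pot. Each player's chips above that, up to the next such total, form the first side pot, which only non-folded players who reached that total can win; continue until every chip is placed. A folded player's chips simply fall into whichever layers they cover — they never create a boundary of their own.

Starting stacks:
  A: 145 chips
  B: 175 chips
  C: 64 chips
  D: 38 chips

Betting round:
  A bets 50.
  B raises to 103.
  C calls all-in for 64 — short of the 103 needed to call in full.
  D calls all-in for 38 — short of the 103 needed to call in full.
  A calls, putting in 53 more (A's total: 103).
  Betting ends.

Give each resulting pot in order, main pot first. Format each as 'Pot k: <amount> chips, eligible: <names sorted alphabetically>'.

Contributions: A=103, B=103, C=64, D=38
Pot levels (distinct totals of non-folded players): 38, 64, 103
Layer 1-38: 38 each from A, B, C, D = 38*4 = 152 chips; eligible A, B, C, D
Layer 39-64: 26 each from A, B, C = 26*3 = 78 chips; eligible A, B, C
Layer 65-103: 39 each from A, B = 39*2 = 78 chips; eligible A, B

Pot 1: 152 chips, eligible: A, B, C, D
Pot 2: 78 chips, eligible: A, B, C
Pot 3: 78 chips, eligible: A, B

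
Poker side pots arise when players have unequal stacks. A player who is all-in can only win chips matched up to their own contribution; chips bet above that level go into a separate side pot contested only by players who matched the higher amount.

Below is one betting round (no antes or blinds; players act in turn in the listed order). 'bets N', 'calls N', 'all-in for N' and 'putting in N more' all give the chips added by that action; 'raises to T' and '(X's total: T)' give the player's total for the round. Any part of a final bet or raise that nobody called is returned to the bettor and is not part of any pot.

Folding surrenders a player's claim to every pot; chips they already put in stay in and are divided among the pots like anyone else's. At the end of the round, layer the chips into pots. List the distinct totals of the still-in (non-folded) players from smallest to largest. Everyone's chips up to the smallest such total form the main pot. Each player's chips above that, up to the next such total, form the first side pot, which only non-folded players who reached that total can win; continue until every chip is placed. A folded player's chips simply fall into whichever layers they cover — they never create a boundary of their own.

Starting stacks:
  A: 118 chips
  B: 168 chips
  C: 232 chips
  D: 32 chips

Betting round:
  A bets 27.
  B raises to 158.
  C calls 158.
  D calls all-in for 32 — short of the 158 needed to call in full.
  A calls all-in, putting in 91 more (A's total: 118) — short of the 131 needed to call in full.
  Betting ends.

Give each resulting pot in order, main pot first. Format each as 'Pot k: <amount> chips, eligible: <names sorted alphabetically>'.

Pot 1: 128 chips, eligible: A, B, C, D
Pot 2: 258 chips, eligible: A, B, C
Pot 3: 80 chips, eligible: B, C

Derivation:
Contributions: A=118, B=158, C=158, D=32
Pot levels (distinct totals of non-folded players): 32, 118, 158
Layer 1-32: 32 each from A, B, C, D = 32*4 = 128 chips; eligible A, B, C, D
Layer 33-118: 86 each from A, B, C = 86*3 = 258 chips; eligible A, B, C
Layer 119-158: 40 each from B, C = 40*2 = 80 chips; eligible B, C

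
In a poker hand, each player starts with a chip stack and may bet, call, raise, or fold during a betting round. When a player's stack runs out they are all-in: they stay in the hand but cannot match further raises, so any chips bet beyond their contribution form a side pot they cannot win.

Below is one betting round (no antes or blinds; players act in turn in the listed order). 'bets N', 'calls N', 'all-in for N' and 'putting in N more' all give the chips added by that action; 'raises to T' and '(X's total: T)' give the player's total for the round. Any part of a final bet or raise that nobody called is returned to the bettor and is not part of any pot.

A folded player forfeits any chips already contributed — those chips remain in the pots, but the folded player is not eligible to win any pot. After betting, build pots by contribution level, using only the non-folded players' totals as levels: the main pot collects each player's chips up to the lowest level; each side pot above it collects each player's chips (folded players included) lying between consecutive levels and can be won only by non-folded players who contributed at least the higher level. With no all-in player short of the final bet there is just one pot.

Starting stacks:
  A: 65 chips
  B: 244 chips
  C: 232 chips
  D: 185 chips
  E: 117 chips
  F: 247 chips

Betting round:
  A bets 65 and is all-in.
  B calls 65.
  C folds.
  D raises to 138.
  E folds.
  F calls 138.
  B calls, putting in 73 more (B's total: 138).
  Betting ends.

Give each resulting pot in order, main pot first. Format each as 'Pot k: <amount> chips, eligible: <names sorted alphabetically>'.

Pot 1: 260 chips, eligible: A, B, D, F
Pot 2: 219 chips, eligible: B, D, F

Derivation:
Contributions: A=65, B=138, D=138, F=138
Folded: C, E
Pot levels (distinct totals of non-folded players): 65, 138
Layer 1-65: 65 each from A, B, D, F = 65*4 = 260 chips; eligible A, B, D, F
Layer 66-138: 73 each from B, D, F = 73*3 = 219 chips; eligible B, D, F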